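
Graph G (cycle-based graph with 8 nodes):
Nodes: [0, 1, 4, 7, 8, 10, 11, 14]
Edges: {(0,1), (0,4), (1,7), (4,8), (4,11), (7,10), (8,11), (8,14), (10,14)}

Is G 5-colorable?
Yes, G is 5-colorable

A valid 5-coloring: color 1: [1, 8, 10]; color 2: [4, 7, 14]; color 3: [0, 11].
(χ(G) = 3 ≤ 5.)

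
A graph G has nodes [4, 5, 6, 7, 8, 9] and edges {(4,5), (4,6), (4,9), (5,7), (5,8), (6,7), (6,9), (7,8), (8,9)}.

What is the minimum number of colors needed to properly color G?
χ(G) = 3

Clique number ω(G) = 3 (lower bound: χ ≥ ω).
The clique on [5, 7, 8] has size 3, forcing χ ≥ 3, and the coloring below uses 3 colors, so χ(G) = 3.
A valid 3-coloring: color 1: [7, 9]; color 2: [4, 8]; color 3: [5, 6].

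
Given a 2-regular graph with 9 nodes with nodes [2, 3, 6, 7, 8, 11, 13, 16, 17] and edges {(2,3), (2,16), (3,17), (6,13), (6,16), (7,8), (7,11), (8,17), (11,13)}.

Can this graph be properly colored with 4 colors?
Yes, G is 4-colorable

A valid 4-coloring: color 1: [3, 8, 13, 16]; color 2: [2, 6, 11, 17]; color 3: [7].
(χ(G) = 3 ≤ 4.)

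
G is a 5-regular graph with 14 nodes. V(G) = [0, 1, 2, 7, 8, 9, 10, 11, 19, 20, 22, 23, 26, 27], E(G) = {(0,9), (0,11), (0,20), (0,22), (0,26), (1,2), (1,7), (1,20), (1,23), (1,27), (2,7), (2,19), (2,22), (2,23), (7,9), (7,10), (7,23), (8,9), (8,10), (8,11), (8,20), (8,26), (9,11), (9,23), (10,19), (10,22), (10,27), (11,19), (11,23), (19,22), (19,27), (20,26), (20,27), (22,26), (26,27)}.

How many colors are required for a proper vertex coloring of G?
Clique number ω(G) = 4 (lower bound: χ ≥ ω).
The clique on [1, 2, 7, 23] has size 4, forcing χ ≥ 4, and the coloring below uses 4 colors, so χ(G) = 4.
A valid 4-coloring: color 1: [2, 9, 10, 20]; color 2: [8, 22, 23, 27]; color 3: [0, 1, 19]; color 4: [7, 11, 26].

χ(G) = 4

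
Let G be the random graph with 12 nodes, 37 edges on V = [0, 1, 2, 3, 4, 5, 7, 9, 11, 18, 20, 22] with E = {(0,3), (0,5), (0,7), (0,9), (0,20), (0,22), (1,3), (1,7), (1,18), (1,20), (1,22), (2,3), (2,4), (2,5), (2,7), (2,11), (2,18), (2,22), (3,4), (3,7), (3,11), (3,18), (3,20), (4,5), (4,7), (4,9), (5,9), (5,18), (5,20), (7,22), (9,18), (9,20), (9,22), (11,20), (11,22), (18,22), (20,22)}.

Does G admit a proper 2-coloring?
No, G is not 2-colorable

The clique on vertices [0, 5, 9, 20] has size 4 > 2, so it alone needs 4 colors.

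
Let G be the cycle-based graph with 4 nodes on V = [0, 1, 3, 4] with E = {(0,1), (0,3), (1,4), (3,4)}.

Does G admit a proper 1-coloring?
Edge (0,1) forces its endpoints to differ, so 1 color is not enough.

No, G is not 1-colorable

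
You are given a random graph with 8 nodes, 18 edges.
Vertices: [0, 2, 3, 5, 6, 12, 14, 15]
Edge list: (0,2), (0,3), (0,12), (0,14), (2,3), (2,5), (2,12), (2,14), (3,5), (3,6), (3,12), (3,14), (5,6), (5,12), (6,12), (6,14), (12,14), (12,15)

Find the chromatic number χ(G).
Clique number ω(G) = 5 (lower bound: χ ≥ ω).
The clique on [0, 2, 3, 12, 14] has size 5, forcing χ ≥ 5, and the coloring below uses 5 colors, so χ(G) = 5.
A valid 5-coloring: color 1: [12]; color 2: [3, 15]; color 3: [2, 6]; color 4: [5, 14]; color 5: [0].

χ(G) = 5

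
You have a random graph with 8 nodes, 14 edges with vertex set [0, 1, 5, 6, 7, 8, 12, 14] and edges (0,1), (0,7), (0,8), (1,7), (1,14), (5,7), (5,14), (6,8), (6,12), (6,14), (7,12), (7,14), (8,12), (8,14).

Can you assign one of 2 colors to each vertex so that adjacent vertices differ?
No, G is not 2-colorable

The clique on vertices [6, 8, 12] has size 3 > 2, so it alone needs 3 colors.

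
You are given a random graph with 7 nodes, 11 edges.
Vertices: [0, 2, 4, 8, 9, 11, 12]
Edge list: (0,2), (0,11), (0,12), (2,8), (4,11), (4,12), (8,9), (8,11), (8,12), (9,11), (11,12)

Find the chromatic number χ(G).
Clique number ω(G) = 3 (lower bound: χ ≥ ω).
The clique on [8, 9, 11] has size 3, forcing χ ≥ 3, and the coloring below uses 3 colors, so χ(G) = 3.
A valid 3-coloring: color 1: [2, 11]; color 2: [0, 4, 8]; color 3: [9, 12].

χ(G) = 3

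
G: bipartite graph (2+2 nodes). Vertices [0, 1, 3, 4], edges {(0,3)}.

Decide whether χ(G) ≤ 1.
Edge (0,3) forces its endpoints to differ, so 1 color is not enough.

No, G is not 1-colorable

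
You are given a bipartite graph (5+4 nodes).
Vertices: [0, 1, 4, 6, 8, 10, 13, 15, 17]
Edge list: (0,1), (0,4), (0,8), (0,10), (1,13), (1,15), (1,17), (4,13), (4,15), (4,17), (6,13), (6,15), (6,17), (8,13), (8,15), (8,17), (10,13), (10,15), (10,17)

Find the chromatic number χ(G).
χ(G) = 2

Clique number ω(G) = 2 (lower bound: χ ≥ ω).
The graph is bipartite (no odd cycle), so 2 colors suffice: χ(G) = 2.
A valid 2-coloring: color 1: [0, 13, 15, 17]; color 2: [1, 4, 6, 8, 10].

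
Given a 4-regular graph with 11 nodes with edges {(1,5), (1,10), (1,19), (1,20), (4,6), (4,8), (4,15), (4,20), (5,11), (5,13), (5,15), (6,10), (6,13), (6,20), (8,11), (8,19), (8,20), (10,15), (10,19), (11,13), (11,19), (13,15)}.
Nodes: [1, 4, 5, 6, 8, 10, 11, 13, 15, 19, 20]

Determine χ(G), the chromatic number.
χ(G) = 4

Clique number ω(G) = 3 (lower bound: χ ≥ ω).
Suppose a proper 3-coloring c exists. The clique [1, 10, 19] takes 3 distinct colors; by symmetry let c(1) = 1, c(10) = 2, c(19) = 3.
- Vertex 5: neighbors [1] already have colors [1]; try each remaining color.
- Case c(5) = 2:
  - Vertex 11: neighbors [5, 19] already have colors [2, 3] ⇒ c(11) = 1.
  - Vertex 8: neighbors [11, 19] already have colors [1, 3] ⇒ c(8) = 2.
  - Vertex 13: neighbors [11, 5] already have colors [1, 2] ⇒ c(13) = 3.
  - Vertex 6: neighbors [10, 13] already have colors [2, 3] ⇒ c(6) = 1.
  - Vertex 4: neighbors [6, 8] already have colors [1, 2] ⇒ c(4) = 3.
  - Vertex 20: neighbors [1, 8, 4] already have colors [1, 2, 3] — all 3 colors blocked. Contradiction.
- Case c(5) = 3:
  - Vertex 15: neighbors [10, 5] already have colors [2, 3] ⇒ c(15) = 1.
  - Vertex 13: neighbors [15, 5] already have colors [1, 3] ⇒ c(13) = 2.
  - Vertex 11: neighbors [13, 5] already have colors [2, 3] ⇒ c(11) = 1.
  - Vertex 8: neighbors [11, 19] already have colors [1, 3] ⇒ c(8) = 2.
  - Vertex 4: neighbors [15, 8] already have colors [1, 2] ⇒ c(4) = 3.
  - Vertex 20: neighbors [1, 8, 4] already have colors [1, 2, 3] — all 3 colors blocked. Contradiction.
Every case ends in a contradiction, so G has no proper 3-coloring (χ ≥ 4).
The coloring below uses 4 colors, so χ(G) = 4.
A valid 4-coloring: color 1: [6, 15, 19]; color 2: [5, 10, 20]; color 3: [1, 4, 11]; color 4: [8, 13].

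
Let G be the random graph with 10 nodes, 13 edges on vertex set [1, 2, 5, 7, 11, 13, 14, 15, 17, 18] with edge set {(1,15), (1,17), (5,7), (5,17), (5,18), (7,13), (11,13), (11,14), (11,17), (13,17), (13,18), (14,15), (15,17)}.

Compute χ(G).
χ(G) = 3

Clique number ω(G) = 3 (lower bound: χ ≥ ω).
The clique on [1, 15, 17] has size 3, forcing χ ≥ 3, and the coloring below uses 3 colors, so χ(G) = 3.
A valid 3-coloring: color 1: [2, 7, 14, 17, 18]; color 2: [5, 13, 15]; color 3: [1, 11].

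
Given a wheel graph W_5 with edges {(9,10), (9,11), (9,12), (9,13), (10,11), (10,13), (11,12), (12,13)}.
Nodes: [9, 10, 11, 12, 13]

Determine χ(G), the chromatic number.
Clique number ω(G) = 3 (lower bound: χ ≥ ω).
The clique on [9, 10, 11] has size 3, forcing χ ≥ 3, and the coloring below uses 3 colors, so χ(G) = 3.
A valid 3-coloring: color 1: [9]; color 2: [11, 13]; color 3: [10, 12].

χ(G) = 3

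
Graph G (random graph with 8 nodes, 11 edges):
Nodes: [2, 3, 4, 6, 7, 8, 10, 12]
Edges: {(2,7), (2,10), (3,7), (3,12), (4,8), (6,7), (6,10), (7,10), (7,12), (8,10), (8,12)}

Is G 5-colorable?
Yes, G is 5-colorable

A valid 5-coloring: color 1: [7, 8]; color 2: [3, 4, 10]; color 3: [2, 6, 12].
(χ(G) = 3 ≤ 5.)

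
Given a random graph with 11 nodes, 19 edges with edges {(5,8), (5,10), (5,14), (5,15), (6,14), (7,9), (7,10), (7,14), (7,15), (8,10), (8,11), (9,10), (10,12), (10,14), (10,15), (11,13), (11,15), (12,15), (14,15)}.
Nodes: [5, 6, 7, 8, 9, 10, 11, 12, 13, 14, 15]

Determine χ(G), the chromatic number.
χ(G) = 4

Clique number ω(G) = 4 (lower bound: χ ≥ ω).
The clique on [5, 10, 14, 15] has size 4, forcing χ ≥ 4, and the coloring below uses 4 colors, so χ(G) = 4.
A valid 4-coloring: color 1: [6, 10, 11]; color 2: [8, 9, 13, 15]; color 3: [12, 14]; color 4: [5, 7].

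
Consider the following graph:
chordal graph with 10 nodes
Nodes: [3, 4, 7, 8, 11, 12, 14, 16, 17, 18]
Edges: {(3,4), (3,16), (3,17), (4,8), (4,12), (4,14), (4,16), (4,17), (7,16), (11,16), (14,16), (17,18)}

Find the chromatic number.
χ(G) = 3

Clique number ω(G) = 3 (lower bound: χ ≥ ω).
The clique on [3, 4, 16] has size 3, forcing χ ≥ 3, and the coloring below uses 3 colors, so χ(G) = 3.
A valid 3-coloring: color 1: [4, 7, 11, 18]; color 2: [8, 12, 16, 17]; color 3: [3, 14].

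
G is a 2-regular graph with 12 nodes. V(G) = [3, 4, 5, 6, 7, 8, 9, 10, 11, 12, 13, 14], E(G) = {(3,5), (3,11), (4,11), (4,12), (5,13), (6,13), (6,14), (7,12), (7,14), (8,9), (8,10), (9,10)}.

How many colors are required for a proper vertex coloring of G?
χ(G) = 3

Clique number ω(G) = 3 (lower bound: χ ≥ ω).
The clique on [8, 9, 10] has size 3, forcing χ ≥ 3, and the coloring below uses 3 colors, so χ(G) = 3.
A valid 3-coloring: color 1: [3, 4, 7, 10, 13]; color 2: [5, 8, 11, 12, 14]; color 3: [6, 9].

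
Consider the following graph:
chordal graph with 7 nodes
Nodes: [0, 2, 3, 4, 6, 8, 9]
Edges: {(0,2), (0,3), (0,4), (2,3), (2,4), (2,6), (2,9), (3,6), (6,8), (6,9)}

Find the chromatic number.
χ(G) = 3

Clique number ω(G) = 3 (lower bound: χ ≥ ω).
The clique on [0, 2, 3] has size 3, forcing χ ≥ 3, and the coloring below uses 3 colors, so χ(G) = 3.
A valid 3-coloring: color 1: [2, 8]; color 2: [0, 6]; color 3: [3, 4, 9].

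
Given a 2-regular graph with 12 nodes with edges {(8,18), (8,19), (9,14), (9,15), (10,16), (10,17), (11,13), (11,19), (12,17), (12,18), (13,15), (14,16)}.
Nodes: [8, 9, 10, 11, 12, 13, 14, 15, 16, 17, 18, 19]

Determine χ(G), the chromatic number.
Clique number ω(G) = 2 (lower bound: χ ≥ ω).
The graph is bipartite (no odd cycle), so 2 colors suffice: χ(G) = 2.
A valid 2-coloring: color 1: [9, 13, 16, 17, 18, 19]; color 2: [8, 10, 11, 12, 14, 15].

χ(G) = 2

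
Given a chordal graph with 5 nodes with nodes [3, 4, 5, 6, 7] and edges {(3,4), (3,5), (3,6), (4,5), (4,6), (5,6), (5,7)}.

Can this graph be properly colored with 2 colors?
The clique on vertices [3, 4, 5, 6] has size 4 > 2, so it alone needs 4 colors.

No, G is not 2-colorable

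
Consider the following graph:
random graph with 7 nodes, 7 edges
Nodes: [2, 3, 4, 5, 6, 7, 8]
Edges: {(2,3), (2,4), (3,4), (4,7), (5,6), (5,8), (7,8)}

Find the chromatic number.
χ(G) = 3

Clique number ω(G) = 3 (lower bound: χ ≥ ω).
The clique on [2, 3, 4] has size 3, forcing χ ≥ 3, and the coloring below uses 3 colors, so χ(G) = 3.
A valid 3-coloring: color 1: [4, 6, 8]; color 2: [3, 5, 7]; color 3: [2].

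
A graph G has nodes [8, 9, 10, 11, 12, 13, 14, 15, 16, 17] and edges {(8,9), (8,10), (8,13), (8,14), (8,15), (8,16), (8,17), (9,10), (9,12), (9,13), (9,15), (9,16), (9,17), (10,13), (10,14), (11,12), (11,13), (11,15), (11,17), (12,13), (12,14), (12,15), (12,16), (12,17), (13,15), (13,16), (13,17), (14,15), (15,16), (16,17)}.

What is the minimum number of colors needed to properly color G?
Clique number ω(G) = 5 (lower bound: χ ≥ ω).
The clique on [8, 9, 13, 16, 17] has size 5, forcing χ ≥ 5, and the coloring below uses 5 colors, so χ(G) = 5.
A valid 5-coloring: color 1: [13, 14]; color 2: [9, 11]; color 3: [10, 15, 17]; color 4: [8, 12]; color 5: [16].

χ(G) = 5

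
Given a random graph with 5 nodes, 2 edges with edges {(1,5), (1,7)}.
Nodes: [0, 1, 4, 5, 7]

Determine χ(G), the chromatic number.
Clique number ω(G) = 2 (lower bound: χ ≥ ω).
The graph is bipartite (no odd cycle), so 2 colors suffice: χ(G) = 2.
A valid 2-coloring: color 1: [0, 1, 4]; color 2: [5, 7].

χ(G) = 2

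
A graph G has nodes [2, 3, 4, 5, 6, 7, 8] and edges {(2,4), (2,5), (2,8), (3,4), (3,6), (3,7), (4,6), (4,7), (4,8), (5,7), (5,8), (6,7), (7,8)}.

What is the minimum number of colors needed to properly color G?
Clique number ω(G) = 4 (lower bound: χ ≥ ω).
The clique on [3, 4, 6, 7] has size 4, forcing χ ≥ 4, and the coloring below uses 4 colors, so χ(G) = 4.
A valid 4-coloring: color 1: [4, 5]; color 2: [2, 7]; color 3: [3, 8]; color 4: [6].

χ(G) = 4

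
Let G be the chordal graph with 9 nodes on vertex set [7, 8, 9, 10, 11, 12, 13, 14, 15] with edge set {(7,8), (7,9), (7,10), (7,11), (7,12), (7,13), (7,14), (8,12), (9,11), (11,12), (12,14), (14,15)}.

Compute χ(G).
χ(G) = 3

Clique number ω(G) = 3 (lower bound: χ ≥ ω).
The clique on [7, 9, 11] has size 3, forcing χ ≥ 3, and the coloring below uses 3 colors, so χ(G) = 3.
A valid 3-coloring: color 1: [7, 15]; color 2: [9, 10, 12, 13]; color 3: [8, 11, 14].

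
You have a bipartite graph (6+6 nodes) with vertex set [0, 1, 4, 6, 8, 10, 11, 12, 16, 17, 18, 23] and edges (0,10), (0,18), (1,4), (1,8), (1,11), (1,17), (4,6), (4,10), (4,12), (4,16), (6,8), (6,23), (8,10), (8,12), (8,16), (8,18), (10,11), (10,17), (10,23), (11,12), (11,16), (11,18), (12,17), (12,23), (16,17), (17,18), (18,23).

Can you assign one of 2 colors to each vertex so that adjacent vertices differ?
Yes, G is 2-colorable

A valid 2-coloring: color 1: [1, 6, 10, 12, 16, 18]; color 2: [0, 4, 8, 11, 17, 23].
(χ(G) = 2 ≤ 2.)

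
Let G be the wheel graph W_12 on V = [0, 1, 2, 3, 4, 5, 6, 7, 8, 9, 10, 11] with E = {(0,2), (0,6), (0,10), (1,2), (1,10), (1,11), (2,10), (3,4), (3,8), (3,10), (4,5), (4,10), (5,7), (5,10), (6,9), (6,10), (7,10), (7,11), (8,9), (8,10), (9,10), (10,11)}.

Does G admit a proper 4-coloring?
A valid 4-coloring: color 1: [10]; color 2: [1, 4, 6, 7, 8]; color 3: [2, 3, 5, 9, 11]; color 4: [0].
(χ(G) = 4 ≤ 4.)

Yes, G is 4-colorable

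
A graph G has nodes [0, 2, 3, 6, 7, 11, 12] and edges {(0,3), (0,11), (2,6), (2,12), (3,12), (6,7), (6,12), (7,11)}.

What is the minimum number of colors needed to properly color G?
Clique number ω(G) = 3 (lower bound: χ ≥ ω).
The clique on [2, 6, 12] has size 3, forcing χ ≥ 3, and the coloring below uses 3 colors, so χ(G) = 3.
A valid 3-coloring: color 1: [3, 6, 11]; color 2: [0, 7, 12]; color 3: [2].

χ(G) = 3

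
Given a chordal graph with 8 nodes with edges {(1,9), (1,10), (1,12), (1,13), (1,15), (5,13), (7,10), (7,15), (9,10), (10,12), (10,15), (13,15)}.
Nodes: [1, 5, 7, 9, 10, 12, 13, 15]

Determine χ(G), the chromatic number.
Clique number ω(G) = 3 (lower bound: χ ≥ ω).
The clique on [1, 9, 10] has size 3, forcing χ ≥ 3, and the coloring below uses 3 colors, so χ(G) = 3.
A valid 3-coloring: color 1: [1, 5, 7]; color 2: [10, 13]; color 3: [9, 12, 15].

χ(G) = 3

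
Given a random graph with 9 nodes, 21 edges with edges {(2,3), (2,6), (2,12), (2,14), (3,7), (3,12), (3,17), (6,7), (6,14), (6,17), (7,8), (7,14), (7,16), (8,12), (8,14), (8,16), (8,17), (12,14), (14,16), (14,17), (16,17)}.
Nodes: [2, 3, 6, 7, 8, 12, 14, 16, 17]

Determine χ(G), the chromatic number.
χ(G) = 4

Clique number ω(G) = 4 (lower bound: χ ≥ ω).
The clique on [8, 14, 16, 17] has size 4, forcing χ ≥ 4, and the coloring below uses 4 colors, so χ(G) = 4.
A valid 4-coloring: color 1: [3, 14]; color 2: [2, 8]; color 3: [7, 12, 17]; color 4: [6, 16].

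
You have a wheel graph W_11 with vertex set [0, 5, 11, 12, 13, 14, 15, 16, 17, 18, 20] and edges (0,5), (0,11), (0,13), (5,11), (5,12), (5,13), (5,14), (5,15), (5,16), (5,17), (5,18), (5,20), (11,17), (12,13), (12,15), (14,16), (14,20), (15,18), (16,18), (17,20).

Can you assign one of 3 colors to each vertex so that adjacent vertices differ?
Yes, G is 3-colorable

A valid 3-coloring: color 1: [5]; color 2: [11, 13, 15, 16, 20]; color 3: [0, 12, 14, 17, 18].
(χ(G) = 3 ≤ 3.)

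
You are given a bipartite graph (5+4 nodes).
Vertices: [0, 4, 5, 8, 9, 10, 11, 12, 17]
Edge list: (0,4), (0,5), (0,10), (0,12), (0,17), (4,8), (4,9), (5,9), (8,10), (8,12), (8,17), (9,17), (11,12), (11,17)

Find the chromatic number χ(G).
χ(G) = 2

Clique number ω(G) = 2 (lower bound: χ ≥ ω).
The graph is bipartite (no odd cycle), so 2 colors suffice: χ(G) = 2.
A valid 2-coloring: color 1: [0, 8, 9, 11]; color 2: [4, 5, 10, 12, 17].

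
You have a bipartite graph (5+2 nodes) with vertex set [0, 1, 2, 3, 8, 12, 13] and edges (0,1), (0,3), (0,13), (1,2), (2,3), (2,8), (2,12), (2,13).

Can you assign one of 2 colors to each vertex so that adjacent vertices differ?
A valid 2-coloring: color 1: [0, 2]; color 2: [1, 3, 8, 12, 13].
(χ(G) = 2 ≤ 2.)

Yes, G is 2-colorable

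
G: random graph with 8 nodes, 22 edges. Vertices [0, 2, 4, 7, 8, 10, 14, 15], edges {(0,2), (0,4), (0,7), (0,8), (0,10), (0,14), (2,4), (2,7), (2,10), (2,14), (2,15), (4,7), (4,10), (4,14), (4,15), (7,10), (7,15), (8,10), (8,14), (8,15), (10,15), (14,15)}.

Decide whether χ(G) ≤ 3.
No, G is not 3-colorable

The clique on vertices [0, 2, 4, 7, 10] has size 5 > 3, so it alone needs 5 colors.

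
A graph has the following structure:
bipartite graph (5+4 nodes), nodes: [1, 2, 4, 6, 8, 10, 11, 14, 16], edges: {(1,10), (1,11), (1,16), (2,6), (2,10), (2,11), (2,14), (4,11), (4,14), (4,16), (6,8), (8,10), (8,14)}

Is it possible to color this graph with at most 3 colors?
Yes, G is 3-colorable

A valid 3-coloring: color 1: [1, 2, 4, 8]; color 2: [6, 10, 11, 14, 16].
(χ(G) = 2 ≤ 3.)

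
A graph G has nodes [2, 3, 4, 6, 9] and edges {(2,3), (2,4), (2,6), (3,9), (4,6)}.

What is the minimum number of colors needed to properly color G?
χ(G) = 3

Clique number ω(G) = 3 (lower bound: χ ≥ ω).
The clique on [2, 4, 6] has size 3, forcing χ ≥ 3, and the coloring below uses 3 colors, so χ(G) = 3.
A valid 3-coloring: color 1: [2, 9]; color 2: [3, 4]; color 3: [6].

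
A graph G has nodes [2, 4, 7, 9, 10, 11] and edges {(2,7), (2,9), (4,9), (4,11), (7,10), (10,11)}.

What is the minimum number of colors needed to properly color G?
Clique number ω(G) = 2 (lower bound: χ ≥ ω).
The graph is bipartite (no odd cycle), so 2 colors suffice: χ(G) = 2.
A valid 2-coloring: color 1: [2, 4, 10]; color 2: [7, 9, 11].

χ(G) = 2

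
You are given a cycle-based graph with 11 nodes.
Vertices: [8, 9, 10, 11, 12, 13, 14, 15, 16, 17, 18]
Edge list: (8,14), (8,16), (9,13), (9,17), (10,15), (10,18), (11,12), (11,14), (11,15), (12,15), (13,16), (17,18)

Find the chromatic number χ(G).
Clique number ω(G) = 3 (lower bound: χ ≥ ω).
The clique on [11, 12, 15] has size 3, forcing χ ≥ 3, and the coloring below uses 3 colors, so χ(G) = 3.
A valid 3-coloring: color 1: [8, 10, 11, 13, 17]; color 2: [9, 14, 15, 16, 18]; color 3: [12].

χ(G) = 3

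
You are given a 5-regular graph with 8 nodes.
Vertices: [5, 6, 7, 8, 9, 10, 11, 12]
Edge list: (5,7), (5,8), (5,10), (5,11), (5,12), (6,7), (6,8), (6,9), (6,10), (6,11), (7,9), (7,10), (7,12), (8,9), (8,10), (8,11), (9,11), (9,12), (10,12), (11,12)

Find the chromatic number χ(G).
Clique number ω(G) = 4 (lower bound: χ ≥ ω).
The clique on [6, 8, 9, 11] has size 4, forcing χ ≥ 4, and the coloring below uses 4 colors, so χ(G) = 4.
A valid 4-coloring: color 1: [7, 11]; color 2: [8, 12]; color 3: [9, 10]; color 4: [5, 6].

χ(G) = 4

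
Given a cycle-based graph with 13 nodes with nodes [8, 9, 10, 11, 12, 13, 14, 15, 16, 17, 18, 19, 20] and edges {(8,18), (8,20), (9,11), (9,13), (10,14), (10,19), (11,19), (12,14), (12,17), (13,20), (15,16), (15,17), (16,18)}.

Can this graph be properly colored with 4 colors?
Yes, G is 4-colorable

A valid 4-coloring: color 1: [8, 10, 11, 13, 16, 17]; color 2: [9, 12, 15, 18, 19, 20]; color 3: [14].
(χ(G) = 3 ≤ 4.)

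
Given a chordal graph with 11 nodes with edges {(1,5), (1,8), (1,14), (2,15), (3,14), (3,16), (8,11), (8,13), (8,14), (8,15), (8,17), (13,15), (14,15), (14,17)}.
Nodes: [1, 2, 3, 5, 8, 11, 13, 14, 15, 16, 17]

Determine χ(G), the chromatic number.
Clique number ω(G) = 3 (lower bound: χ ≥ ω).
The clique on [8, 13, 15] has size 3, forcing χ ≥ 3, and the coloring below uses 3 colors, so χ(G) = 3.
A valid 3-coloring: color 1: [2, 3, 5, 8]; color 2: [11, 13, 14, 16]; color 3: [1, 15, 17].

χ(G) = 3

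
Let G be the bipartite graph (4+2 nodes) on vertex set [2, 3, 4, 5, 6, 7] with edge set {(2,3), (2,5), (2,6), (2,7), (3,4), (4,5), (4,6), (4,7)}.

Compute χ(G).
Clique number ω(G) = 2 (lower bound: χ ≥ ω).
The graph is bipartite (no odd cycle), so 2 colors suffice: χ(G) = 2.
A valid 2-coloring: color 1: [2, 4]; color 2: [3, 5, 6, 7].

χ(G) = 2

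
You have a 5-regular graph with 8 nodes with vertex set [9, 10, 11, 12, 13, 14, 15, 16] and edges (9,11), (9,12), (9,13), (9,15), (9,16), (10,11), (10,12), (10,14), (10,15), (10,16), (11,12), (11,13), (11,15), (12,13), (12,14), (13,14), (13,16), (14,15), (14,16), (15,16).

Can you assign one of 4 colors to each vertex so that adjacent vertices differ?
Yes, G is 4-colorable

A valid 4-coloring: color 1: [12, 15]; color 2: [9, 14]; color 3: [10, 13]; color 4: [11, 16].
(χ(G) = 4 ≤ 4.)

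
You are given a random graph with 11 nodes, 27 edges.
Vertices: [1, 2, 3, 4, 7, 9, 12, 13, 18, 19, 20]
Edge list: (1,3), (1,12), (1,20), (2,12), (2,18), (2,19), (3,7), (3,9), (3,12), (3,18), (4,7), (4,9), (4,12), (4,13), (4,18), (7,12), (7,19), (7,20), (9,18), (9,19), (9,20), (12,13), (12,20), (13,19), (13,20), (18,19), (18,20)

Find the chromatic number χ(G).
χ(G) = 3

Clique number ω(G) = 3 (lower bound: χ ≥ ω).
The clique on [3, 9, 18] has size 3, forcing χ ≥ 3, and the coloring below uses 3 colors, so χ(G) = 3.
A valid 3-coloring: color 1: [12, 18]; color 2: [3, 4, 19, 20]; color 3: [1, 2, 7, 9, 13].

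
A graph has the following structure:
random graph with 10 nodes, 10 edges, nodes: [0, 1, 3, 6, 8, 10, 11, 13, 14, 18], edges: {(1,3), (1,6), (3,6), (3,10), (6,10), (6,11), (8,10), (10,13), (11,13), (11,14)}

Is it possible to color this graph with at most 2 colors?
The clique on vertices [1, 3, 6] has size 3 > 2, so it alone needs 3 colors.

No, G is not 2-colorable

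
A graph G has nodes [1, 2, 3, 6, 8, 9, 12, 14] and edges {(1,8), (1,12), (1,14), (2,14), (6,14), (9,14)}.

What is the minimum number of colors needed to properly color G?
Clique number ω(G) = 2 (lower bound: χ ≥ ω).
The graph is bipartite (no odd cycle), so 2 colors suffice: χ(G) = 2.
A valid 2-coloring: color 1: [3, 8, 12, 14]; color 2: [1, 2, 6, 9].

χ(G) = 2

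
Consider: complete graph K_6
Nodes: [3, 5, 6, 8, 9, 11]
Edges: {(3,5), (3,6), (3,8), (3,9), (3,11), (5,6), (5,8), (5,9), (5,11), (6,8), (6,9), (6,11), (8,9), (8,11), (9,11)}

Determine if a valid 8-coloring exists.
A valid 8-coloring: color 1: [8]; color 2: [3]; color 3: [6]; color 4: [11]; color 5: [5]; color 6: [9].
(χ(G) = 6 ≤ 8.)

Yes, G is 8-colorable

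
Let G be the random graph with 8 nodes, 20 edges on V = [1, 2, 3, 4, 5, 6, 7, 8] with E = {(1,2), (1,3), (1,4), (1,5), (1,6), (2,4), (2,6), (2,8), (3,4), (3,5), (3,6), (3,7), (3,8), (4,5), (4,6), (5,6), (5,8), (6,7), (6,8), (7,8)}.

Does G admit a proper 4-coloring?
No, G is not 4-colorable

The clique on vertices [1, 3, 4, 5, 6] has size 5 > 4, so it alone needs 5 colors.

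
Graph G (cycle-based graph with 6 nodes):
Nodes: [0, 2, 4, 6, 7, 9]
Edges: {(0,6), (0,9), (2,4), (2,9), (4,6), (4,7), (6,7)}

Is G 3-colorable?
A valid 3-coloring: color 1: [2, 6]; color 2: [4, 9]; color 3: [0, 7].
(χ(G) = 3 ≤ 3.)

Yes, G is 3-colorable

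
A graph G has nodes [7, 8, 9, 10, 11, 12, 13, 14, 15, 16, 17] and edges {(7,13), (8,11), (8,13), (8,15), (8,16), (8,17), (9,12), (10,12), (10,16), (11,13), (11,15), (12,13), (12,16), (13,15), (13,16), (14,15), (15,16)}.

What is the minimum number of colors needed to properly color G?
Clique number ω(G) = 4 (lower bound: χ ≥ ω).
The clique on [8, 13, 15, 16] has size 4, forcing χ ≥ 4, and the coloring below uses 4 colors, so χ(G) = 4.
A valid 4-coloring: color 1: [9, 10, 13, 14, 17]; color 2: [7, 12, 15]; color 3: [11, 16]; color 4: [8].

χ(G) = 4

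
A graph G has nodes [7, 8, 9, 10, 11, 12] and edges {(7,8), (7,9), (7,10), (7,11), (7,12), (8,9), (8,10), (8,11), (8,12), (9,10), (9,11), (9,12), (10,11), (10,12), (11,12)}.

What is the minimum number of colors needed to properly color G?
Clique number ω(G) = 6 (lower bound: χ ≥ ω).
The clique on [7, 8, 9, 10, 11, 12] has size 6, forcing χ ≥ 6, and the coloring below uses 6 colors, so χ(G) = 6.
A valid 6-coloring: color 1: [11]; color 2: [7]; color 3: [9]; color 4: [8]; color 5: [10]; color 6: [12].

χ(G) = 6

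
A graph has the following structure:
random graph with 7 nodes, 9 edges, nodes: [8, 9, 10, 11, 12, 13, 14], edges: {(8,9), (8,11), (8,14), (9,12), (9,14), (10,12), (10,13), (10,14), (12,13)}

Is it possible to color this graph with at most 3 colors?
A valid 3-coloring: color 1: [8, 12]; color 2: [9, 10, 11]; color 3: [13, 14].
(χ(G) = 3 ≤ 3.)

Yes, G is 3-colorable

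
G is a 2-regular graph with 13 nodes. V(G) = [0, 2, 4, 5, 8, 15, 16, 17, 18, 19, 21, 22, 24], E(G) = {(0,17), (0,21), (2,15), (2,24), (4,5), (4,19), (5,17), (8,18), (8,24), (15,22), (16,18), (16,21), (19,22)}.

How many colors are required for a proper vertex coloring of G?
χ(G) = 3

Clique number ω(G) = 2 (lower bound: χ ≥ ω).
Odd cycle [4, 19, 22, 15, 2, 24, 8, 18, 16, 21, 0, 17, 5] needs 3 colors (χ ≥ 3).
The coloring below uses 3 colors, so χ(G) = 3.
A valid 3-coloring: color 1: [2, 4, 8, 16, 17, 22]; color 2: [5, 15, 18, 19, 21, 24]; color 3: [0].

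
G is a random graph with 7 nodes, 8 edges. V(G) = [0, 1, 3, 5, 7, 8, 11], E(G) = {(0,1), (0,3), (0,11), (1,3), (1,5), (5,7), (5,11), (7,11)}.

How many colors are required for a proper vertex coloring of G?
Clique number ω(G) = 3 (lower bound: χ ≥ ω).
The clique on [0, 1, 3] has size 3, forcing χ ≥ 3, and the coloring below uses 3 colors, so χ(G) = 3.
A valid 3-coloring: color 1: [1, 7, 8]; color 2: [0, 5]; color 3: [3, 11].

χ(G) = 3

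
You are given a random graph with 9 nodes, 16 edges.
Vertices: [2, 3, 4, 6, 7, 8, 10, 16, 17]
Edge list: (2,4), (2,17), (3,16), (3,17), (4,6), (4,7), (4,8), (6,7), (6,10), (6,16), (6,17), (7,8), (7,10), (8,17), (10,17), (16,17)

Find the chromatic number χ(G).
Clique number ω(G) = 3 (lower bound: χ ≥ ω).
The clique on [3, 16, 17] has size 3, forcing χ ≥ 3, and the coloring below uses 3 colors, so χ(G) = 3.
A valid 3-coloring: color 1: [7, 17]; color 2: [2, 3, 6, 8]; color 3: [4, 10, 16].

χ(G) = 3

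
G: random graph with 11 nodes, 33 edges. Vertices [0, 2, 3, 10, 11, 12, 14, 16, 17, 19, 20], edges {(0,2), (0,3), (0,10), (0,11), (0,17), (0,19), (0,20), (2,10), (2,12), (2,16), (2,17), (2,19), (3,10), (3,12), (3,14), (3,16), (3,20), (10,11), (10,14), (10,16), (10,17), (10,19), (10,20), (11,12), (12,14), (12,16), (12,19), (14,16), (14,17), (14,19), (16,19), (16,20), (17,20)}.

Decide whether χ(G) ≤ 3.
The clique on vertices [0, 2, 10, 17] has size 4 > 3, so it alone needs 4 colors.

No, G is not 3-colorable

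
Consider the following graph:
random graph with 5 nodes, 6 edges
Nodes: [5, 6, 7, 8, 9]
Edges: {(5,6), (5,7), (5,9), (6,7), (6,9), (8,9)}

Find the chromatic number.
χ(G) = 3

Clique number ω(G) = 3 (lower bound: χ ≥ ω).
The clique on [5, 6, 9] has size 3, forcing χ ≥ 3, and the coloring below uses 3 colors, so χ(G) = 3.
A valid 3-coloring: color 1: [5, 8]; color 2: [6]; color 3: [7, 9].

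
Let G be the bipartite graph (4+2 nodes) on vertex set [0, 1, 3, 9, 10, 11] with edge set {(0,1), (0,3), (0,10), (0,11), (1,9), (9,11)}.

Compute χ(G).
Clique number ω(G) = 2 (lower bound: χ ≥ ω).
The graph is bipartite (no odd cycle), so 2 colors suffice: χ(G) = 2.
A valid 2-coloring: color 1: [0, 9]; color 2: [1, 3, 10, 11].

χ(G) = 2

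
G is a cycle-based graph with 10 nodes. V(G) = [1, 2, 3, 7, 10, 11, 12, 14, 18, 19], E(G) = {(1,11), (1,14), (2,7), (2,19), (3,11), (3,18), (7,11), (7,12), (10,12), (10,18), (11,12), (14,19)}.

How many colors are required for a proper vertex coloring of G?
Clique number ω(G) = 3 (lower bound: χ ≥ ω).
The clique on [7, 11, 12] has size 3, forcing χ ≥ 3, and the coloring below uses 3 colors, so χ(G) = 3.
A valid 3-coloring: color 1: [2, 10, 11, 14]; color 2: [1, 3, 12, 19]; color 3: [7, 18].

χ(G) = 3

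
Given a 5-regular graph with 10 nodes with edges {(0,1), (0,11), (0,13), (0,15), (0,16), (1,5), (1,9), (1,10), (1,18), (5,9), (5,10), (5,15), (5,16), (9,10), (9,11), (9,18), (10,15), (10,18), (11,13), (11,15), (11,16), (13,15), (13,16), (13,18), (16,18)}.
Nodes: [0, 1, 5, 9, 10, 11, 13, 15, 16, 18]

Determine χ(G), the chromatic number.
χ(G) = 4

Clique number ω(G) = 4 (lower bound: χ ≥ ω).
The clique on [0, 11, 13, 16] has size 4, forcing χ ≥ 4, and the coloring below uses 4 colors, so χ(G) = 4.
A valid 4-coloring: color 1: [9, 15, 16]; color 2: [0, 5, 18]; color 3: [1, 13]; color 4: [10, 11].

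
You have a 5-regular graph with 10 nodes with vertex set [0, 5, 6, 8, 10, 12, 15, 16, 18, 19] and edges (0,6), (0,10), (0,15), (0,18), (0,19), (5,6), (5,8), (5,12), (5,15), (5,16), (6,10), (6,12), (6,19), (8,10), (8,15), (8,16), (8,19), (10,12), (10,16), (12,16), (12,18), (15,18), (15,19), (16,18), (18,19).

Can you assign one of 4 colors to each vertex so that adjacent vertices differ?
A valid 4-coloring: color 1: [5, 10, 19]; color 2: [6, 15, 16]; color 3: [0, 8, 12]; color 4: [18].
(χ(G) = 4 ≤ 4.)

Yes, G is 4-colorable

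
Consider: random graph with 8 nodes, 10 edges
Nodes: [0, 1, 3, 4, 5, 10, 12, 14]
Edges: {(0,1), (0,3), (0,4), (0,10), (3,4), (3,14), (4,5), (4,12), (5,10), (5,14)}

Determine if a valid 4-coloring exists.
Yes, G is 4-colorable

A valid 4-coloring: color 1: [1, 4, 10, 14]; color 2: [0, 5, 12]; color 3: [3].
(χ(G) = 3 ≤ 4.)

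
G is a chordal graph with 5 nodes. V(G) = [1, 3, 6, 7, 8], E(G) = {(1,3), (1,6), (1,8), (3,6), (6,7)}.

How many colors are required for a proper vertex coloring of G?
χ(G) = 3

Clique number ω(G) = 3 (lower bound: χ ≥ ω).
The clique on [1, 3, 6] has size 3, forcing χ ≥ 3, and the coloring below uses 3 colors, so χ(G) = 3.
A valid 3-coloring: color 1: [1, 7]; color 2: [6, 8]; color 3: [3].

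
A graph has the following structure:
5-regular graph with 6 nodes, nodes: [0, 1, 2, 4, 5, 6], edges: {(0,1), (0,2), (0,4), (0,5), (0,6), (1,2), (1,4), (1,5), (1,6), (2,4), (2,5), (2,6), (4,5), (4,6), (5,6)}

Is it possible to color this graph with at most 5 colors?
No, G is not 5-colorable

The clique on vertices [0, 1, 2, 4, 5, 6] has size 6 > 5, so it alone needs 6 colors.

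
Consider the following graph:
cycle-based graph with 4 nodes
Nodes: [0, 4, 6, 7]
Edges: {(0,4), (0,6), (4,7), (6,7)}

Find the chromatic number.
χ(G) = 2

Clique number ω(G) = 2 (lower bound: χ ≥ ω).
The graph is bipartite (no odd cycle), so 2 colors suffice: χ(G) = 2.
A valid 2-coloring: color 1: [0, 7]; color 2: [4, 6].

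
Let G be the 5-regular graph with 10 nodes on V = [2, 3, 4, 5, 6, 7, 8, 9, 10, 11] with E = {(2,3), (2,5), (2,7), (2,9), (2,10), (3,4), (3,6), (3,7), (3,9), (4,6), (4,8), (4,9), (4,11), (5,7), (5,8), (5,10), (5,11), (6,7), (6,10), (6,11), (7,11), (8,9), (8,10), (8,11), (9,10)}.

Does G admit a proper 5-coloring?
A valid 5-coloring: color 1: [4, 7, 10]; color 2: [3, 5]; color 3: [2, 6, 8]; color 4: [9, 11].
(χ(G) = 4 ≤ 5.)

Yes, G is 5-colorable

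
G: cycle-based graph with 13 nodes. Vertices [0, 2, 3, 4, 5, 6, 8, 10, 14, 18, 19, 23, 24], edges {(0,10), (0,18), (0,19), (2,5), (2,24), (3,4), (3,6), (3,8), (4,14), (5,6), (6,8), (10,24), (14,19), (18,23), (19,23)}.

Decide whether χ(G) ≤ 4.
A valid 4-coloring: color 1: [2, 4, 6, 10, 18, 19]; color 2: [0, 3, 5, 14, 23, 24]; color 3: [8].
(χ(G) = 3 ≤ 4.)

Yes, G is 4-colorable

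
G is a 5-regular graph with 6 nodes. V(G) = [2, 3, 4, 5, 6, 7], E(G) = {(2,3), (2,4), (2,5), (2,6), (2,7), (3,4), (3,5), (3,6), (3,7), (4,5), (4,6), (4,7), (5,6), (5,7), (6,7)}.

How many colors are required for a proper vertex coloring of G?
Clique number ω(G) = 6 (lower bound: χ ≥ ω).
The clique on [2, 3, 4, 5, 6, 7] has size 6, forcing χ ≥ 6, and the coloring below uses 6 colors, so χ(G) = 6.
A valid 6-coloring: color 1: [7]; color 2: [4]; color 3: [2]; color 4: [3]; color 5: [6]; color 6: [5].

χ(G) = 6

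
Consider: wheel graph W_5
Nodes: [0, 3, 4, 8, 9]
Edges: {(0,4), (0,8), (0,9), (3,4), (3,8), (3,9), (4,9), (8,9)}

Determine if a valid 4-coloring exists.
A valid 4-coloring: color 1: [9]; color 2: [0, 3]; color 3: [4, 8].
(χ(G) = 3 ≤ 4.)

Yes, G is 4-colorable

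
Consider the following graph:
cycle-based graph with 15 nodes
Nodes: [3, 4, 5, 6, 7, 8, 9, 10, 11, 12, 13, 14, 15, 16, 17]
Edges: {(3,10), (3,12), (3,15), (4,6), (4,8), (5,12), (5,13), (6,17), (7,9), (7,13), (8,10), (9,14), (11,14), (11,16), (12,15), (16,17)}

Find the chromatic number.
Clique number ω(G) = 3 (lower bound: χ ≥ ω).
The clique on [3, 12, 15] has size 3, forcing χ ≥ 3, and the coloring below uses 3 colors, so χ(G) = 3.
A valid 3-coloring: color 1: [3, 5, 6, 7, 8, 14, 16]; color 2: [4, 9, 10, 11, 12, 13, 17]; color 3: [15].

χ(G) = 3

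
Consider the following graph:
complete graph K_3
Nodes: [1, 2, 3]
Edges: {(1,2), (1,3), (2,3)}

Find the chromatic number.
χ(G) = 3

Clique number ω(G) = 3 (lower bound: χ ≥ ω).
The clique on [1, 2, 3] has size 3, forcing χ ≥ 3, and the coloring below uses 3 colors, so χ(G) = 3.
A valid 3-coloring: color 1: [3]; color 2: [1]; color 3: [2].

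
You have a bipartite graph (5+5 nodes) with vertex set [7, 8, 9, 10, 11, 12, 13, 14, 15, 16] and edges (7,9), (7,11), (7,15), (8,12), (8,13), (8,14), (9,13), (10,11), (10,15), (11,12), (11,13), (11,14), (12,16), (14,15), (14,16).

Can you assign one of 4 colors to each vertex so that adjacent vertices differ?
A valid 4-coloring: color 1: [8, 9, 11, 15, 16]; color 2: [7, 10, 12, 13, 14].
(χ(G) = 2 ≤ 4.)

Yes, G is 4-colorable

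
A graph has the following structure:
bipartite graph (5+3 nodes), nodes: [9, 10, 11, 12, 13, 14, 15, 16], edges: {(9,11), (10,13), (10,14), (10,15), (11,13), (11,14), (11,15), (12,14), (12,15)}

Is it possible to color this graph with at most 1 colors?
No, G is not 1-colorable

Edge (10,13) forces its endpoints to differ, so 1 color is not enough.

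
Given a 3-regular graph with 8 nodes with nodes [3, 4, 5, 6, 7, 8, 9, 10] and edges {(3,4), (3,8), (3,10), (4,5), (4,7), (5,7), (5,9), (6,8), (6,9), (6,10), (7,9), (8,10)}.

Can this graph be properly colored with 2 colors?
The clique on vertices [3, 8, 10] has size 3 > 2, so it alone needs 3 colors.

No, G is not 2-colorable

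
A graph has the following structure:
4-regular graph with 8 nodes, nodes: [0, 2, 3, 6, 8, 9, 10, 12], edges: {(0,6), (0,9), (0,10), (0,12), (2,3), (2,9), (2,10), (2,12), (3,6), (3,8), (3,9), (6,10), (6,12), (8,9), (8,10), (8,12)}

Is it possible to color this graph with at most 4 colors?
Yes, G is 4-colorable

A valid 4-coloring: color 1: [6, 9]; color 2: [0, 2, 8]; color 3: [3, 10, 12].
(χ(G) = 3 ≤ 4.)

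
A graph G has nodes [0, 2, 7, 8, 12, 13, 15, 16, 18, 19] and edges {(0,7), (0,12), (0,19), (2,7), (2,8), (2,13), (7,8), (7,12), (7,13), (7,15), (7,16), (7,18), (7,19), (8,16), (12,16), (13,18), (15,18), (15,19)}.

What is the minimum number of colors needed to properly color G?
χ(G) = 4

Clique number ω(G) = 3 (lower bound: χ ≥ ω).
Odd cycle [19, 0, 12, 16, 8, 2, 13, 18, 15] needs 3 colors (χ ≥ 3).
Vertex 7 is adjacent to every vertex of [0, 2, 8, 12, 13, 15, 16, 18, 19], which already need 3 colors among themselves, so 7 needs a new color (χ ≥ 4).
The coloring below uses 4 colors, so χ(G) = 4.
A valid 4-coloring: color 1: [7]; color 2: [8, 12, 18, 19]; color 3: [0, 2, 15, 16]; color 4: [13].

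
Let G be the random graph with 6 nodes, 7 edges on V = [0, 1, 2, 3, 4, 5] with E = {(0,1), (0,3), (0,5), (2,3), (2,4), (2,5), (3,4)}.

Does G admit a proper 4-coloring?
A valid 4-coloring: color 1: [1, 3, 5]; color 2: [0, 2]; color 3: [4].
(χ(G) = 3 ≤ 4.)

Yes, G is 4-colorable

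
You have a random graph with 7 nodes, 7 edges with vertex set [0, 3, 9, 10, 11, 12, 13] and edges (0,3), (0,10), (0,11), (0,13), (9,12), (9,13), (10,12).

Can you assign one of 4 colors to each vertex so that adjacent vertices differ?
A valid 4-coloring: color 1: [0, 9]; color 2: [3, 10, 11, 13]; color 3: [12].
(χ(G) = 3 ≤ 4.)

Yes, G is 4-colorable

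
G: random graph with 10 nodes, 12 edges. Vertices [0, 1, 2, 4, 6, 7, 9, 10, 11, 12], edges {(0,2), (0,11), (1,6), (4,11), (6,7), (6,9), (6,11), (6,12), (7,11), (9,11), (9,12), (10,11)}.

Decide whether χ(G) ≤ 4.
A valid 4-coloring: color 1: [1, 2, 11, 12]; color 2: [0, 4, 6, 10]; color 3: [7, 9].
(χ(G) = 3 ≤ 4.)

Yes, G is 4-colorable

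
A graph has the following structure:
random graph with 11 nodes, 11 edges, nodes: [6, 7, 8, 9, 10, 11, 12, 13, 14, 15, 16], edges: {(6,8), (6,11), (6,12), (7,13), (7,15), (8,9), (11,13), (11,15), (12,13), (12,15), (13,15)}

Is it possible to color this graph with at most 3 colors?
A valid 3-coloring: color 1: [6, 9, 10, 13, 14, 16]; color 2: [8, 15]; color 3: [7, 11, 12].
(χ(G) = 3 ≤ 3.)

Yes, G is 3-colorable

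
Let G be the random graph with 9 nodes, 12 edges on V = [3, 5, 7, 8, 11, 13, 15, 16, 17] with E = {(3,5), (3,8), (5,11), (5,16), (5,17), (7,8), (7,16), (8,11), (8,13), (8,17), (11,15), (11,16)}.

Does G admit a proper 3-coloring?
A valid 3-coloring: color 1: [5, 8, 15]; color 2: [3, 7, 11, 13, 17]; color 3: [16].
(χ(G) = 3 ≤ 3.)

Yes, G is 3-colorable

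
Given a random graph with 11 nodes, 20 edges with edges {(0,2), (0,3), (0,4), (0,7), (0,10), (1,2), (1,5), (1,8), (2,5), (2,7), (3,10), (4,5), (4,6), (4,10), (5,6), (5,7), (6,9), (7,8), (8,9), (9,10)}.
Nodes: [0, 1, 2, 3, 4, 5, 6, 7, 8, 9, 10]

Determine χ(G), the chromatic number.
Clique number ω(G) = 3 (lower bound: χ ≥ ω).
The clique on [0, 2, 7] has size 3, forcing χ ≥ 3, and the coloring below uses 3 colors, so χ(G) = 3.
A valid 3-coloring: color 1: [0, 5, 9]; color 2: [2, 6, 8, 10]; color 3: [1, 3, 4, 7].

χ(G) = 3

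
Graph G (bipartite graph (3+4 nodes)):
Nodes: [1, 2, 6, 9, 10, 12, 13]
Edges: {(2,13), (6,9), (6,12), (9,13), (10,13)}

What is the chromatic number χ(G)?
χ(G) = 2

Clique number ω(G) = 2 (lower bound: χ ≥ ω).
The graph is bipartite (no odd cycle), so 2 colors suffice: χ(G) = 2.
A valid 2-coloring: color 1: [1, 6, 13]; color 2: [2, 9, 10, 12].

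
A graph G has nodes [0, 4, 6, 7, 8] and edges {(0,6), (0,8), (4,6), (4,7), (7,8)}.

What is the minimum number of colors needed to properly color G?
χ(G) = 3

Clique number ω(G) = 2 (lower bound: χ ≥ ω).
Odd cycle [8, 7, 4, 6, 0] needs 3 colors (χ ≥ 3).
The coloring below uses 3 colors, so χ(G) = 3.
A valid 3-coloring: color 1: [6, 8]; color 2: [0, 7]; color 3: [4].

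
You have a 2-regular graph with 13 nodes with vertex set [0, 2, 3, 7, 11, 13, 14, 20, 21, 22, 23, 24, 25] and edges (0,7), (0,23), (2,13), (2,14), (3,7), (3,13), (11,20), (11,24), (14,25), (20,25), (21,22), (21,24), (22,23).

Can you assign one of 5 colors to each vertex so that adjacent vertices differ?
Yes, G is 5-colorable

A valid 5-coloring: color 1: [7, 13, 14, 20, 23, 24]; color 2: [0, 2, 3, 11, 21, 25]; color 3: [22].
(χ(G) = 3 ≤ 5.)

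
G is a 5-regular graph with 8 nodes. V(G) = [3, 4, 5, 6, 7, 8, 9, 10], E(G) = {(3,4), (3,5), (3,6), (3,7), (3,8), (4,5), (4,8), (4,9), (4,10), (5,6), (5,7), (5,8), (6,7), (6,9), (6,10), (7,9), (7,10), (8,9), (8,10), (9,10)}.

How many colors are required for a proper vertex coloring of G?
Clique number ω(G) = 4 (lower bound: χ ≥ ω).
The clique on [4, 8, 9, 10] has size 4, forcing χ ≥ 4, and the coloring below uses 4 colors, so χ(G) = 4.
A valid 4-coloring: color 1: [3, 10]; color 2: [4, 6]; color 3: [7, 8]; color 4: [5, 9].

χ(G) = 4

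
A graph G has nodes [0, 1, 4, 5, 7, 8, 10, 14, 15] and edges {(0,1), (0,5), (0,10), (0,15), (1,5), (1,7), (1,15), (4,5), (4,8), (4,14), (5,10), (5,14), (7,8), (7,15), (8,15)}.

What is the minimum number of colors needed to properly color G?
χ(G) = 3

Clique number ω(G) = 3 (lower bound: χ ≥ ω).
The clique on [7, 8, 15] has size 3, forcing χ ≥ 3, and the coloring below uses 3 colors, so χ(G) = 3.
A valid 3-coloring: color 1: [5, 15]; color 2: [1, 8, 10, 14]; color 3: [0, 4, 7].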